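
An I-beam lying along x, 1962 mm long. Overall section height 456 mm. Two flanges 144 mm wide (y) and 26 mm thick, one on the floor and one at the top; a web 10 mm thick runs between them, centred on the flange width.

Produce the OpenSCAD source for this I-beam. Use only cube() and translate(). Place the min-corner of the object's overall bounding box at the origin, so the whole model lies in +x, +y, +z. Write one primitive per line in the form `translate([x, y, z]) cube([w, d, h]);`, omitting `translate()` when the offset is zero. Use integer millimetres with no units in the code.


cube([1962, 144, 26]);
translate([0, 67, 26]) cube([1962, 10, 404]);
translate([0, 0, 430]) cube([1962, 144, 26]);


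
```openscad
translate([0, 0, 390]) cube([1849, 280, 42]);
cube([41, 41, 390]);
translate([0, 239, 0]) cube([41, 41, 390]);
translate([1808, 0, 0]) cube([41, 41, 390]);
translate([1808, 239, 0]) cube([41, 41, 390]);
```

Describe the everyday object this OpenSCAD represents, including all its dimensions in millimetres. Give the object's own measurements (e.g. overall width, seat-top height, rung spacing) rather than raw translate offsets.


A long wooden bench with a 1849 mm (x) × 280 mm (y) seat, 42 mm thick, its top surface 432 mm above the floor. Four 41 mm square legs at the seat corners, flush with the edges, run from z = 0 to the seat underside.


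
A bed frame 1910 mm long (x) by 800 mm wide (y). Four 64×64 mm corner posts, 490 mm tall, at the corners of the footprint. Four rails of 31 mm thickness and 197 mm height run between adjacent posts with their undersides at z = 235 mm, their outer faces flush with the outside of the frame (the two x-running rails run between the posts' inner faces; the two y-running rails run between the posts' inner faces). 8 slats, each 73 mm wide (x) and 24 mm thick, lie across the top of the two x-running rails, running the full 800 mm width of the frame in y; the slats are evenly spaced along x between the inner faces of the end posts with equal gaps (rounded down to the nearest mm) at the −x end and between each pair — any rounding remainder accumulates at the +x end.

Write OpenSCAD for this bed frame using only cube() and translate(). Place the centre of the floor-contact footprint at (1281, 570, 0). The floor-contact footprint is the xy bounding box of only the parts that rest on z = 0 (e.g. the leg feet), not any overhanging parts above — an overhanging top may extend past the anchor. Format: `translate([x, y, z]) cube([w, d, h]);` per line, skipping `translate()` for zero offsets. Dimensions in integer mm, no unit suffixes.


translate([326, 170, 0]) cube([64, 64, 490]);
translate([326, 906, 0]) cube([64, 64, 490]);
translate([2172, 170, 0]) cube([64, 64, 490]);
translate([2172, 906, 0]) cube([64, 64, 490]);
translate([390, 170, 235]) cube([1782, 31, 197]);
translate([390, 939, 235]) cube([1782, 31, 197]);
translate([326, 234, 235]) cube([31, 672, 197]);
translate([2205, 234, 235]) cube([31, 672, 197]);
translate([523, 170, 432]) cube([73, 800, 24]);
translate([729, 170, 432]) cube([73, 800, 24]);
translate([935, 170, 432]) cube([73, 800, 24]);
translate([1141, 170, 432]) cube([73, 800, 24]);
translate([1347, 170, 432]) cube([73, 800, 24]);
translate([1553, 170, 432]) cube([73, 800, 24]);
translate([1759, 170, 432]) cube([73, 800, 24]);
translate([1965, 170, 432]) cube([73, 800, 24]);


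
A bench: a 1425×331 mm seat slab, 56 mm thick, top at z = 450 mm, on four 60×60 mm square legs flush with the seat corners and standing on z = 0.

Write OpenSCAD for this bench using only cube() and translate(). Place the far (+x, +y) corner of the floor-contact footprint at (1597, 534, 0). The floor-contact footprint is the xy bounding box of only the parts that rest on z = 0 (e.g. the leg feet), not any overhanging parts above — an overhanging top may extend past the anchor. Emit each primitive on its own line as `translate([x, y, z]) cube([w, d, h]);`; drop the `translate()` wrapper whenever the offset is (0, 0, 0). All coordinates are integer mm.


translate([172, 203, 394]) cube([1425, 331, 56]);
translate([172, 203, 0]) cube([60, 60, 394]);
translate([172, 474, 0]) cube([60, 60, 394]);
translate([1537, 203, 0]) cube([60, 60, 394]);
translate([1537, 474, 0]) cube([60, 60, 394]);


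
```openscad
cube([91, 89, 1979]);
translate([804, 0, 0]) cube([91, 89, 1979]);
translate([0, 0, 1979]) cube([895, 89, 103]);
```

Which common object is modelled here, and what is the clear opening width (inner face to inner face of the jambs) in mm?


A door frame. The clear opening width is 713 mm.

Two 1979 mm tall posts with a header on top — a door frame. The left jamb is 91 mm wide at x = 0; the right jamb starts at x = 804. The clear opening is 804 − 91 = 713 mm.


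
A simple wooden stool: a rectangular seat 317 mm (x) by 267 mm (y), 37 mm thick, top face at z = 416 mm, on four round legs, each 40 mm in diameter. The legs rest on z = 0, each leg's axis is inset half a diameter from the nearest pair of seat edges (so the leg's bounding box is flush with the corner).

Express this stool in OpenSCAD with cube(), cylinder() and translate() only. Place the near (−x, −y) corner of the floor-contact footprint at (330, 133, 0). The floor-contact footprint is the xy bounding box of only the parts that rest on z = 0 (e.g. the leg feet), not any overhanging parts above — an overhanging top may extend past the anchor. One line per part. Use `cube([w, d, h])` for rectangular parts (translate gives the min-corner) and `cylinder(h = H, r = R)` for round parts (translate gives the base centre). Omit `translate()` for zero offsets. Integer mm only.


// leg_h = 416 - 37 = 379
translate([330, 133, 379]) cube([317, 267, 37]);
translate([350, 153, 0]) cylinder(h = 379, r = 20);
translate([627, 153, 0]) cylinder(h = 379, r = 20);
translate([350, 380, 0]) cylinder(h = 379, r = 20);
translate([627, 380, 0]) cylinder(h = 379, r = 20);


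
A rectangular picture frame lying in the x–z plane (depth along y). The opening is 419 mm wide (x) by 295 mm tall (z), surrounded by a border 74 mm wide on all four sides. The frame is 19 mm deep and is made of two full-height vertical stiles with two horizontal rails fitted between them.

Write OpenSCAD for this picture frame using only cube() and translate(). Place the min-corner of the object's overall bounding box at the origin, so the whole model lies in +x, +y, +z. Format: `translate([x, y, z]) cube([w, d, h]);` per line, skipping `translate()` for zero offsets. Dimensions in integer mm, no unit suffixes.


cube([74, 19, 443]);
translate([493, 0, 0]) cube([74, 19, 443]);
translate([74, 0, 0]) cube([419, 19, 74]);
translate([74, 0, 369]) cube([419, 19, 74]);


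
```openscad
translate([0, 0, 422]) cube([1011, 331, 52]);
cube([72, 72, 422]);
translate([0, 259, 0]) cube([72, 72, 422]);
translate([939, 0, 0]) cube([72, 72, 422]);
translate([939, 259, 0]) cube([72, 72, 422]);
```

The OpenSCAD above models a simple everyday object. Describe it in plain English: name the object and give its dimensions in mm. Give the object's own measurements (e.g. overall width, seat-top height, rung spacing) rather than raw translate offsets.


A long wooden bench with a 1011 mm (x) × 331 mm (y) seat, 52 mm thick, its top surface 474 mm above the floor. Four 72 mm square legs at the seat corners, flush with the edges, run from z = 0 to the seat underside.


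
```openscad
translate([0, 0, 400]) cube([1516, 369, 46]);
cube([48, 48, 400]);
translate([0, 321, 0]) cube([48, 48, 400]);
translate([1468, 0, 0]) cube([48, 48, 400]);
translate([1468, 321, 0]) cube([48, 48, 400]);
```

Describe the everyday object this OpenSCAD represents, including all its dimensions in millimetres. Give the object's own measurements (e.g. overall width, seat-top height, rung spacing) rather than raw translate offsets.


A bench: a 1516×369 mm seat slab, 46 mm thick, top at z = 446 mm, on four 48×48 mm square legs flush with the seat corners and standing on z = 0.


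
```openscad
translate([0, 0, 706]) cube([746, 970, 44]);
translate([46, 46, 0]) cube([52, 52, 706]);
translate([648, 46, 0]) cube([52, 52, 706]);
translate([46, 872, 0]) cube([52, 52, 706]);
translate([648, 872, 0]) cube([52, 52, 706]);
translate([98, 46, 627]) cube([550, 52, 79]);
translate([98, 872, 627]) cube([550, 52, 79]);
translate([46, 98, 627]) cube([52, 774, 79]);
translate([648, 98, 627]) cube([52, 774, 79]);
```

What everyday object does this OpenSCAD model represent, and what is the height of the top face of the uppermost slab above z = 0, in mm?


A table. The table height is 750 mm.

A 746×970×44 slab sits at z = 706 on four 52 mm square posts — a table. The top surface is at 706 + 44 = 750 mm.


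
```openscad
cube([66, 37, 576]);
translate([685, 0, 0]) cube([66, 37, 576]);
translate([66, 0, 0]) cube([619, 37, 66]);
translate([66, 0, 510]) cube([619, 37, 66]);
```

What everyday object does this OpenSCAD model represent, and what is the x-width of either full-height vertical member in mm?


A picture frame. The border width is 66 mm.

Four thin pieces enclosing a rectangular opening — a picture frame. The two full-height stiles are 576 mm tall; the top rail sits at z = 510 and is 66 mm tall, so the border above the opening is 576 − 510 = 66 mm, matching the stile x-width.


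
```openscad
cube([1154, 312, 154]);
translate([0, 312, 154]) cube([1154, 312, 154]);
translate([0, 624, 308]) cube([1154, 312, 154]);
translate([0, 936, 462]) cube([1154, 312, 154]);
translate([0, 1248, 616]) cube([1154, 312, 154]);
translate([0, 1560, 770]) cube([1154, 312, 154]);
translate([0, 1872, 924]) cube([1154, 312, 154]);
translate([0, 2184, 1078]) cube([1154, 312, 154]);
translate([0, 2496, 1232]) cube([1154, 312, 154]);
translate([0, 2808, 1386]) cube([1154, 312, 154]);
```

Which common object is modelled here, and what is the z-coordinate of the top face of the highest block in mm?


A staircase. The total rise is 1540 mm.

10 identical blocks, each offset up and back from the previous — a staircase. Each step is 154 mm tall and there are 10 of them, so the total rise is 10 × 154 = 1540 mm.


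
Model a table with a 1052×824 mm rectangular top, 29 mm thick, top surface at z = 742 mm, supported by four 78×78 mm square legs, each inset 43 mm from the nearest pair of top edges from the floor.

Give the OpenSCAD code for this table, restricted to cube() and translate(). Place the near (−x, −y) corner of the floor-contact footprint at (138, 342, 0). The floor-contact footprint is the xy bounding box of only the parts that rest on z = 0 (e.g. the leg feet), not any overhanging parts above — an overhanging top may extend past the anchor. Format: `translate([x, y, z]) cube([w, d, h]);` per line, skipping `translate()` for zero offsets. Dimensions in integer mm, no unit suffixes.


translate([95, 299, 713]) cube([1052, 824, 29]);
translate([138, 342, 0]) cube([78, 78, 713]);
translate([1026, 342, 0]) cube([78, 78, 713]);
translate([138, 1002, 0]) cube([78, 78, 713]);
translate([1026, 1002, 0]) cube([78, 78, 713]);


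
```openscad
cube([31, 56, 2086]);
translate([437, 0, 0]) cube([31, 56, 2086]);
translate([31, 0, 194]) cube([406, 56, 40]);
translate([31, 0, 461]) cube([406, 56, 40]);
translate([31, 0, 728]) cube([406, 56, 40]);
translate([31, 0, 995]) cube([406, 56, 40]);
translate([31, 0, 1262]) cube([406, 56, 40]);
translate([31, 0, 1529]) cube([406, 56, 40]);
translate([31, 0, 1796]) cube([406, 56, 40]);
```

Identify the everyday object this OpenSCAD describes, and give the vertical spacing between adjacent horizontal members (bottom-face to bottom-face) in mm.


A ladder. The rung spacing is 267 mm.

Two tall 31×56 posts with 7 short bars between them — a ladder. Adjacent rungs sit at z = 194 and z = 461, so the spacing is 461 − 194 = 267 mm.


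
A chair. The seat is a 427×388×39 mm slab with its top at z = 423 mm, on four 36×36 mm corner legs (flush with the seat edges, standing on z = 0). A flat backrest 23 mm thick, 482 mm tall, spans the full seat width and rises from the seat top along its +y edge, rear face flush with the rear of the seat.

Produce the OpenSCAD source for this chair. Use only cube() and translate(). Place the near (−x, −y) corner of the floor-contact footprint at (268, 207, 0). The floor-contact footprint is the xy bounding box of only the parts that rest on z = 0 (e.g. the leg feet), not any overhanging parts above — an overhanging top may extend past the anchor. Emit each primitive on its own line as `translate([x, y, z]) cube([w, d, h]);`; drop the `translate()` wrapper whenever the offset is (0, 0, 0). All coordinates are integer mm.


translate([268, 207, 384]) cube([427, 388, 39]);
translate([268, 207, 0]) cube([36, 36, 384]);
translate([659, 207, 0]) cube([36, 36, 384]);
translate([268, 559, 0]) cube([36, 36, 384]);
translate([659, 559, 0]) cube([36, 36, 384]);
translate([268, 572, 423]) cube([427, 23, 482]);


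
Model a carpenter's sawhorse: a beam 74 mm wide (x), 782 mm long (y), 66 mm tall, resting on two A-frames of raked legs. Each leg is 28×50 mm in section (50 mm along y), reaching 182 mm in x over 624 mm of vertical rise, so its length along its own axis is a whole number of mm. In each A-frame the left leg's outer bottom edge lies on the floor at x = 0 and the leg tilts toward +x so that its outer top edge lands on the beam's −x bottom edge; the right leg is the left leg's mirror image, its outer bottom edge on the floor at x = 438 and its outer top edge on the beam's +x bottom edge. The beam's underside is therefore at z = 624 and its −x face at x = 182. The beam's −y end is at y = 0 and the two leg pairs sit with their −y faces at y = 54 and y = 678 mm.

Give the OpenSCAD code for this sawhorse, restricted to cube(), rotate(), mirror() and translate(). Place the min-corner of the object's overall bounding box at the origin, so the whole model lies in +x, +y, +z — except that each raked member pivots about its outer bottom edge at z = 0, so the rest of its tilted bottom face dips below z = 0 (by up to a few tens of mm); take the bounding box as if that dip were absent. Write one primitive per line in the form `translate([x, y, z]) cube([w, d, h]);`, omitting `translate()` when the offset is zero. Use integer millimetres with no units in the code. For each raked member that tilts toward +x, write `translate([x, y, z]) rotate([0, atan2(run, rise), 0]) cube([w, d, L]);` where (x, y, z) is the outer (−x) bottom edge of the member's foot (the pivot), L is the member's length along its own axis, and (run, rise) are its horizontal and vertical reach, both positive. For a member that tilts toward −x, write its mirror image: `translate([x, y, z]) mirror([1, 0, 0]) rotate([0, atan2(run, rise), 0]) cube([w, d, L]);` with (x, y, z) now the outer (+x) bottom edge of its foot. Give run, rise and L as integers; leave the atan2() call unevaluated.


// leg length = √(182² + 624²) = 650
// right-leg outer foot x = 2·182 + 74 = 438
// beam min-corner = (182, 0, 624)
translate([182, 0, 624]) cube([74, 782, 66]);
translate([0, 54, 0]) rotate([0, atan2(182, 624), 0]) cube([28, 50, 650]);
translate([438, 54, 0]) mirror([1, 0, 0]) rotate([0, atan2(182, 624), 0]) cube([28, 50, 650]);
translate([0, 678, 0]) rotate([0, atan2(182, 624), 0]) cube([28, 50, 650]);
translate([438, 678, 0]) mirror([1, 0, 0]) rotate([0, atan2(182, 624), 0]) cube([28, 50, 650]);


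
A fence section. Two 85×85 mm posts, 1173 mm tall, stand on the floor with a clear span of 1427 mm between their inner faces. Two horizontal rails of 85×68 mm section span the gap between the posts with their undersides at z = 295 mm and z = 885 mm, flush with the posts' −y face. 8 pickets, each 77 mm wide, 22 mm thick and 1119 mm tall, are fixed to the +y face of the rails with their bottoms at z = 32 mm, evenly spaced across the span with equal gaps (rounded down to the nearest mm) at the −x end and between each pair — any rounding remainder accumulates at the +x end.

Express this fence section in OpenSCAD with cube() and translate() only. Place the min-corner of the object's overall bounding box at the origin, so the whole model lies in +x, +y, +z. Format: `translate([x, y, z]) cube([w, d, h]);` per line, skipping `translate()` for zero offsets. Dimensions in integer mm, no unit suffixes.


cube([85, 85, 1173]);
translate([1512, 0, 0]) cube([85, 85, 1173]);
translate([85, 0, 295]) cube([1427, 85, 68]);
translate([85, 0, 885]) cube([1427, 85, 68]);
translate([175, 85, 32]) cube([77, 22, 1119]);
translate([342, 85, 32]) cube([77, 22, 1119]);
translate([509, 85, 32]) cube([77, 22, 1119]);
translate([676, 85, 32]) cube([77, 22, 1119]);
translate([843, 85, 32]) cube([77, 22, 1119]);
translate([1010, 85, 32]) cube([77, 22, 1119]);
translate([1177, 85, 32]) cube([77, 22, 1119]);
translate([1344, 85, 32]) cube([77, 22, 1119]);


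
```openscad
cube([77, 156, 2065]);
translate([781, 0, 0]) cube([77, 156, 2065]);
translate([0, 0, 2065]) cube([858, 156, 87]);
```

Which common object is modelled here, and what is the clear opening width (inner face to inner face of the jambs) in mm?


A door frame. The clear opening width is 704 mm.

Two 2065 mm tall posts with a header on top — a door frame. The left jamb is 77 mm wide at x = 0; the right jamb starts at x = 781. The clear opening is 781 − 77 = 704 mm.


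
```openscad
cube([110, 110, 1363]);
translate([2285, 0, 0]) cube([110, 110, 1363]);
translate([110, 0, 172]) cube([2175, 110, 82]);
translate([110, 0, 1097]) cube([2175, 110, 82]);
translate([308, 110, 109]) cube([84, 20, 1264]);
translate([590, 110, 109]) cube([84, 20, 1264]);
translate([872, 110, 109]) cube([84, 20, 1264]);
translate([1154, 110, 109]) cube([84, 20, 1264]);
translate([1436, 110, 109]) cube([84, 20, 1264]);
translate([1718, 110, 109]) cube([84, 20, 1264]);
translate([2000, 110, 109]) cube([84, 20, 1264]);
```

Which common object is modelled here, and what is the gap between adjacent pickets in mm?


A fence section. The picket gap is 198 mm.

Two posts, two rails, 7 pickets — a fence section. Span 2175 mm holds 7 pickets of 84 mm with 8 equal gaps: ⌊(2175 − 7·84) / 8⌋ = 198 mm.


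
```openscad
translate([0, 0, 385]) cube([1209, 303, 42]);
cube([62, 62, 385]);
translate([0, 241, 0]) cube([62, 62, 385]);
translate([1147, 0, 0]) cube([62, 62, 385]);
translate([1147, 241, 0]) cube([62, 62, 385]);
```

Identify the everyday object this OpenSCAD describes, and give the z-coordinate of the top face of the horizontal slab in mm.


A bench. The seat-top height is 427 mm.

A long slab on four corner posts — a bench. The slab sits at z = 385 with thickness 42, so the top is 385 + 42 = 427 mm.


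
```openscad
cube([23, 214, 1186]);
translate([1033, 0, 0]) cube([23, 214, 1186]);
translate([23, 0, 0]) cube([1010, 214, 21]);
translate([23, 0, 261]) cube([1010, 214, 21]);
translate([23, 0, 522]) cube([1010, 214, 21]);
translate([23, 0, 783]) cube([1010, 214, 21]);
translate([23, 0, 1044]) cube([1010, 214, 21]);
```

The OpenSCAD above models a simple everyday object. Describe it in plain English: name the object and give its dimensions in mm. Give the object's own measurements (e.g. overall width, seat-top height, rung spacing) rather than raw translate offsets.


An open bookshelf. Two side panels, each 23 mm thick, 214 mm deep and 1186 mm tall, stand 1056 mm apart (outside-to-outside). Between them sit 5 shelves, each 21 mm thick and 214 mm deep, spanning the full gap between the sides. The bottom shelf rests on the floor (its underside at z = 0) and the clear gap between one shelf's top and the next shelf's underside is 240 mm.


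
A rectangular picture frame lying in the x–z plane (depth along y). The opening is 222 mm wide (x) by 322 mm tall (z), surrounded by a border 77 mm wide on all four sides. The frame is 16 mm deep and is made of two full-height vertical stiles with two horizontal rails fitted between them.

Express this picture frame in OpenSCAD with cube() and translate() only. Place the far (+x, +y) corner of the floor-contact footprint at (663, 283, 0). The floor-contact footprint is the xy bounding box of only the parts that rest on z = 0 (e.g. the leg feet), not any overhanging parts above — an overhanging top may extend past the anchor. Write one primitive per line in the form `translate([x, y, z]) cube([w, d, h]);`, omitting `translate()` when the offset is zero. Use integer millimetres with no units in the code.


translate([287, 267, 0]) cube([77, 16, 476]);
translate([586, 267, 0]) cube([77, 16, 476]);
translate([364, 267, 0]) cube([222, 16, 77]);
translate([364, 267, 399]) cube([222, 16, 77]);


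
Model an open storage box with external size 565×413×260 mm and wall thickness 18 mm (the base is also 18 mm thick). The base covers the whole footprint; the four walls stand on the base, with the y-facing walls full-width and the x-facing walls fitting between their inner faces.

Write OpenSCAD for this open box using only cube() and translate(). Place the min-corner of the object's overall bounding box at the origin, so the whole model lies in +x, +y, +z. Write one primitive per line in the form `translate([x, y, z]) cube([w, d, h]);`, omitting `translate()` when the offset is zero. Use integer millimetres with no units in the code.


cube([565, 413, 18]);
translate([0, 0, 18]) cube([565, 18, 242]);
translate([0, 395, 18]) cube([565, 18, 242]);
translate([0, 18, 18]) cube([18, 377, 242]);
translate([547, 18, 18]) cube([18, 377, 242]);


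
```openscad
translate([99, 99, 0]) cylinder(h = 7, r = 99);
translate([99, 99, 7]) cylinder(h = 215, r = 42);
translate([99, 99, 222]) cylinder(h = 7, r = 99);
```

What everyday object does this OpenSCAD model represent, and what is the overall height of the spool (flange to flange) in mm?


A spool. The overall height is 229 mm.

Three coaxial cylinders, large–small–large — a spool. Two 7 mm flanges and a 215 mm core give 7 + 215 + 7 = 229 mm.


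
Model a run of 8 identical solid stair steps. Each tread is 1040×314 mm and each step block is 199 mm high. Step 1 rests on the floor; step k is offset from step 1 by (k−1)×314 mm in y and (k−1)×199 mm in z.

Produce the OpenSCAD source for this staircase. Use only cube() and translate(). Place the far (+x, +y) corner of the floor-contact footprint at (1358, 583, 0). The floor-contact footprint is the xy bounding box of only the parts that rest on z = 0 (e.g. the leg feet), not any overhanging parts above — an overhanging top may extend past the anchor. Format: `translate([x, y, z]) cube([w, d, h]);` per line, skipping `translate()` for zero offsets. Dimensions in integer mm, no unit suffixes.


translate([318, 269, 0]) cube([1040, 314, 199]);
translate([318, 583, 199]) cube([1040, 314, 199]);
translate([318, 897, 398]) cube([1040, 314, 199]);
translate([318, 1211, 597]) cube([1040, 314, 199]);
translate([318, 1525, 796]) cube([1040, 314, 199]);
translate([318, 1839, 995]) cube([1040, 314, 199]);
translate([318, 2153, 1194]) cube([1040, 314, 199]);
translate([318, 2467, 1393]) cube([1040, 314, 199]);


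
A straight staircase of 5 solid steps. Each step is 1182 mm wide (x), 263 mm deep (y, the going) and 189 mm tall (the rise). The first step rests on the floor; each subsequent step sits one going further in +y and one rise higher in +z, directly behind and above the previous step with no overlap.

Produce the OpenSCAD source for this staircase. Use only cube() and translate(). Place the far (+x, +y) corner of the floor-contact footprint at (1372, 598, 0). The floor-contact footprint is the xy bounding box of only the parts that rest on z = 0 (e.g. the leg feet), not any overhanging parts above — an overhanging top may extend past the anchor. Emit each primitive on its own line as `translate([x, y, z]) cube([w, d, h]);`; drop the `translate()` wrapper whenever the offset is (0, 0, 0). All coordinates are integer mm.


translate([190, 335, 0]) cube([1182, 263, 189]);
translate([190, 598, 189]) cube([1182, 263, 189]);
translate([190, 861, 378]) cube([1182, 263, 189]);
translate([190, 1124, 567]) cube([1182, 263, 189]);
translate([190, 1387, 756]) cube([1182, 263, 189]);


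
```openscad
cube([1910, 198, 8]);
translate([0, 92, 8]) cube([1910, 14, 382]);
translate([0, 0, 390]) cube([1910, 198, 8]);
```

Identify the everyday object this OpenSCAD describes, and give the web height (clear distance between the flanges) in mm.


An I-beam. The web height is 382 mm.

Two wide flanges with a thin centred web — an I-beam. Overall 398 mm minus two 8 mm flanges gives a web of 398 − 2·8 = 382 mm.


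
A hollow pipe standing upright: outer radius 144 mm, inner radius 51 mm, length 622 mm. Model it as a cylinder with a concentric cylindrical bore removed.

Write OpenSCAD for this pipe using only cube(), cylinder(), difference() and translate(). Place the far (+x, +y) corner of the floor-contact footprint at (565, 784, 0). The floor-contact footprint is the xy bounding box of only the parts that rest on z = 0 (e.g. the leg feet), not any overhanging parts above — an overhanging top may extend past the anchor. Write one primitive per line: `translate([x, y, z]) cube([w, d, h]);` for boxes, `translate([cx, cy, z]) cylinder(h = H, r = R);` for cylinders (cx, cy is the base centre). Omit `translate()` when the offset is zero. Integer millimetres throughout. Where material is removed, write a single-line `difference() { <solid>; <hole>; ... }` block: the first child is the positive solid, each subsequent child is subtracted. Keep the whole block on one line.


difference() { translate([421, 640, 0]) cylinder(h = 622, r = 144); translate([421, 640, 0]) cylinder(h = 622, r = 51); }


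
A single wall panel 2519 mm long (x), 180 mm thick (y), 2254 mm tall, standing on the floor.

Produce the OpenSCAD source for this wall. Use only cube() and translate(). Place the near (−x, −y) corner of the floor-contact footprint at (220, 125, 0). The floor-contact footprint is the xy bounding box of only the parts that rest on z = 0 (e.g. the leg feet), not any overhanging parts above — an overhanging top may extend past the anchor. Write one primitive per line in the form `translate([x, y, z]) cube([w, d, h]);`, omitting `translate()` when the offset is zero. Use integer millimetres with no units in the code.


translate([220, 125, 0]) cube([2519, 180, 2254]);


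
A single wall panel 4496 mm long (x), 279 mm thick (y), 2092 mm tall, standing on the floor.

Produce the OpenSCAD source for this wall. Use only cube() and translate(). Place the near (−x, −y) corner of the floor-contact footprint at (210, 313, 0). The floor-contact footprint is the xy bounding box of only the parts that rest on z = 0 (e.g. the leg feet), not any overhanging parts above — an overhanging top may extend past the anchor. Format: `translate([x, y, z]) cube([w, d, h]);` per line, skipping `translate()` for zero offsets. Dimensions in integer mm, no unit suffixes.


translate([210, 313, 0]) cube([4496, 279, 2092]);


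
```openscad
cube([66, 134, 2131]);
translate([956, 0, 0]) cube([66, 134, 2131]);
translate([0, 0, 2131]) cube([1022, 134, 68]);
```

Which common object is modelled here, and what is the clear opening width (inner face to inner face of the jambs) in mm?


A door frame. The clear opening width is 890 mm.

Two 2131 mm tall posts with a header on top — a door frame. The left jamb is 66 mm wide at x = 0; the right jamb starts at x = 956. The clear opening is 956 − 66 = 890 mm.


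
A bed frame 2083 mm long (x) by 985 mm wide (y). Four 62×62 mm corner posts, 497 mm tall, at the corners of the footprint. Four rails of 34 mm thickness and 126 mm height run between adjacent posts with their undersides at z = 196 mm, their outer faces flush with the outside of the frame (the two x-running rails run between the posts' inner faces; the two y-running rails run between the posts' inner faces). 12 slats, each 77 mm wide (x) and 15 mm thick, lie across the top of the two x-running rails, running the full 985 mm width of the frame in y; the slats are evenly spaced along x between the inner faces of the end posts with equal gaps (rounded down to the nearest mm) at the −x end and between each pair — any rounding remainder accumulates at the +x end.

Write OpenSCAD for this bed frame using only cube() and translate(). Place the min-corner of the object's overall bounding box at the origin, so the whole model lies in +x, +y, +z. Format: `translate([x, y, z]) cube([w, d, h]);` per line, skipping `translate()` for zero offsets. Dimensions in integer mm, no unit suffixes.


cube([62, 62, 497]);
translate([0, 923, 0]) cube([62, 62, 497]);
translate([2021, 0, 0]) cube([62, 62, 497]);
translate([2021, 923, 0]) cube([62, 62, 497]);
translate([62, 0, 196]) cube([1959, 34, 126]);
translate([62, 951, 196]) cube([1959, 34, 126]);
translate([0, 62, 196]) cube([34, 861, 126]);
translate([2049, 62, 196]) cube([34, 861, 126]);
translate([141, 0, 322]) cube([77, 985, 15]);
translate([297, 0, 322]) cube([77, 985, 15]);
translate([453, 0, 322]) cube([77, 985, 15]);
translate([609, 0, 322]) cube([77, 985, 15]);
translate([765, 0, 322]) cube([77, 985, 15]);
translate([921, 0, 322]) cube([77, 985, 15]);
translate([1077, 0, 322]) cube([77, 985, 15]);
translate([1233, 0, 322]) cube([77, 985, 15]);
translate([1389, 0, 322]) cube([77, 985, 15]);
translate([1545, 0, 322]) cube([77, 985, 15]);
translate([1701, 0, 322]) cube([77, 985, 15]);
translate([1857, 0, 322]) cube([77, 985, 15]);


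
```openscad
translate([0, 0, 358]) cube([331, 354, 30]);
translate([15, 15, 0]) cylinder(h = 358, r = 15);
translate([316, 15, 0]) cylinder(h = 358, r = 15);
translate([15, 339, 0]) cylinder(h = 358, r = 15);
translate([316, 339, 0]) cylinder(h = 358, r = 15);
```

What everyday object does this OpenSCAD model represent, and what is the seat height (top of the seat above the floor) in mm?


A stool. The seat height is 388 mm.

A 331×354×30 slab at z = 358 on four corner cylinders — a stool. The seat top is 358 + 30 = 388 mm.


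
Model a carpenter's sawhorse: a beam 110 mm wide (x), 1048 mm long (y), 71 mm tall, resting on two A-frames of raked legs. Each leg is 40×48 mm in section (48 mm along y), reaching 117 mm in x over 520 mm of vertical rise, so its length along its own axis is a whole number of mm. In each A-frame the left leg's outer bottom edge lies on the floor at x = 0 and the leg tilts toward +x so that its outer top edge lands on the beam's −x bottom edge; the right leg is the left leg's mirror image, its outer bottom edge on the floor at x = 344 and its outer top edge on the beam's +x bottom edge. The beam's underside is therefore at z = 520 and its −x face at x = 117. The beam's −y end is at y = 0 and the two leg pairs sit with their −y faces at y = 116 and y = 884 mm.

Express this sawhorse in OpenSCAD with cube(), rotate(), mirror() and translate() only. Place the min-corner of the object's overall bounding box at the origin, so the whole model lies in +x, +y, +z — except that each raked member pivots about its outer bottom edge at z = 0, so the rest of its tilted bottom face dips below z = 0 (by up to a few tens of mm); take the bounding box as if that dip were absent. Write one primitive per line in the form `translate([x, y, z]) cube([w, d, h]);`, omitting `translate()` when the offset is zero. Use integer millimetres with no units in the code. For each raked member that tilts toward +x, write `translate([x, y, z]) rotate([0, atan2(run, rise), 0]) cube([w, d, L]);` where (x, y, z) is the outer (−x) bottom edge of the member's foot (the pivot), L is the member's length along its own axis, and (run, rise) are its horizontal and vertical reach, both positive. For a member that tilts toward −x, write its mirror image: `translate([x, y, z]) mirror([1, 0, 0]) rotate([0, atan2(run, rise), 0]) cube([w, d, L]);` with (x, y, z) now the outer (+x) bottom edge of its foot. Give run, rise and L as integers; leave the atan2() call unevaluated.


// leg length = √(117² + 520²) = 533
// right-leg outer foot x = 2·117 + 110 = 344
// beam min-corner = (117, 0, 520)
translate([117, 0, 520]) cube([110, 1048, 71]);
translate([0, 116, 0]) rotate([0, atan2(117, 520), 0]) cube([40, 48, 533]);
translate([344, 116, 0]) mirror([1, 0, 0]) rotate([0, atan2(117, 520), 0]) cube([40, 48, 533]);
translate([0, 884, 0]) rotate([0, atan2(117, 520), 0]) cube([40, 48, 533]);
translate([344, 884, 0]) mirror([1, 0, 0]) rotate([0, atan2(117, 520), 0]) cube([40, 48, 533]);


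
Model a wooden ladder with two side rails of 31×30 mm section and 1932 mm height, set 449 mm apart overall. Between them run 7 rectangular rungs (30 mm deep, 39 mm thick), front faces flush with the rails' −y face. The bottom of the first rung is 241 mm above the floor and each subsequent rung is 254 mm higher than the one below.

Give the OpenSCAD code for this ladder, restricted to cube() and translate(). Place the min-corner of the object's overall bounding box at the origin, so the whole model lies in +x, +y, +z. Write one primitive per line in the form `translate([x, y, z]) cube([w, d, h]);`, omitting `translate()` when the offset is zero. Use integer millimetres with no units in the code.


cube([31, 30, 1932]);
translate([418, 0, 0]) cube([31, 30, 1932]);
translate([31, 0, 241]) cube([387, 30, 39]);
translate([31, 0, 495]) cube([387, 30, 39]);
translate([31, 0, 749]) cube([387, 30, 39]);
translate([31, 0, 1003]) cube([387, 30, 39]);
translate([31, 0, 1257]) cube([387, 30, 39]);
translate([31, 0, 1511]) cube([387, 30, 39]);
translate([31, 0, 1765]) cube([387, 30, 39]);


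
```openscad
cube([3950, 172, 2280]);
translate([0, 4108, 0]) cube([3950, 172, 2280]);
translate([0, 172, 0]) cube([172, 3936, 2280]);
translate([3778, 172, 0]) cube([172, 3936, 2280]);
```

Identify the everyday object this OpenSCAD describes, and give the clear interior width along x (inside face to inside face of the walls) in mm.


A house (or room) frame. The interior width is 3606 mm.

Four 2280 mm walls enclosing a rectangle with no floor or roof — a room or house frame. Outside width is 3950 mm and wall thickness is 172 mm, so the interior width is 3950 − 2 × 172 = 3606 mm.


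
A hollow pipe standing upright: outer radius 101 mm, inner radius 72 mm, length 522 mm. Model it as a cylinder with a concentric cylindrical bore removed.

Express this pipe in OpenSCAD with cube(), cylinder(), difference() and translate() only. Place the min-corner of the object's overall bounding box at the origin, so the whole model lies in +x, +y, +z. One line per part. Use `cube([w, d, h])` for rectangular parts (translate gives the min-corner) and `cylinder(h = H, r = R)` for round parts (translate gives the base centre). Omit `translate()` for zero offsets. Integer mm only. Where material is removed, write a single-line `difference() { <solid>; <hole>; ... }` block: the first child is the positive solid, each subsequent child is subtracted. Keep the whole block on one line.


difference() { translate([101, 101, 0]) cylinder(h = 522, r = 101); translate([101, 101, 0]) cylinder(h = 522, r = 72); }


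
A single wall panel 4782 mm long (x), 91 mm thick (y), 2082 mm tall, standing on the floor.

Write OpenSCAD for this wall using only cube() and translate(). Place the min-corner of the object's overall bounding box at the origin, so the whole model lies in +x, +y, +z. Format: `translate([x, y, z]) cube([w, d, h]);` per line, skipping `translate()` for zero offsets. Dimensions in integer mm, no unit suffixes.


cube([4782, 91, 2082]);


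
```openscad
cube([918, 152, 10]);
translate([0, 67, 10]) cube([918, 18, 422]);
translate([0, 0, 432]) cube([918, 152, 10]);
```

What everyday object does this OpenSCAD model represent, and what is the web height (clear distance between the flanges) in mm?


An I-beam. The web height is 422 mm.

Two wide flanges with a thin centred web — an I-beam. Overall 442 mm minus two 10 mm flanges gives a web of 442 − 2·10 = 422 mm.


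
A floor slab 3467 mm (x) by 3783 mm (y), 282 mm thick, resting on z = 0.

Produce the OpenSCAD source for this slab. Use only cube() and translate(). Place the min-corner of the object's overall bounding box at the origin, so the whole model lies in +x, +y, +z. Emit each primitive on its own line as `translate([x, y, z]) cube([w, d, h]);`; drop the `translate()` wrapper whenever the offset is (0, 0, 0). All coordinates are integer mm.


cube([3467, 3783, 282]);


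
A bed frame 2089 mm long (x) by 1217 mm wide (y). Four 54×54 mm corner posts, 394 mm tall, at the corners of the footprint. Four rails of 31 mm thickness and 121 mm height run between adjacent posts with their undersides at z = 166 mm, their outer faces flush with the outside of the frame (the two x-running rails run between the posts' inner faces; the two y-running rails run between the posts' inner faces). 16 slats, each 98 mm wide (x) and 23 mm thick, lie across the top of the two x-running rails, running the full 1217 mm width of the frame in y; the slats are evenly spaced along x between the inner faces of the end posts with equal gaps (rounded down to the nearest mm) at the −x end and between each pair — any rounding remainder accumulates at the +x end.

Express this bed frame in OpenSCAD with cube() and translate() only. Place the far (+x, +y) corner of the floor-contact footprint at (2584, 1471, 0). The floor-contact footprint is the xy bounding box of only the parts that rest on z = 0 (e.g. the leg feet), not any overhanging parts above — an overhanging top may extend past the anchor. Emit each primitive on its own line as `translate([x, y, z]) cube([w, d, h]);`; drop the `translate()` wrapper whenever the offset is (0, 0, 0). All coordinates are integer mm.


// slat z = rail_z + rail_h = 166 + 121 = 287
// slat gap = ⌊(1981 − 16·98) / 17⌋ = 24
translate([495, 254, 0]) cube([54, 54, 394]);
translate([495, 1417, 0]) cube([54, 54, 394]);
translate([2530, 254, 0]) cube([54, 54, 394]);
translate([2530, 1417, 0]) cube([54, 54, 394]);
translate([549, 254, 166]) cube([1981, 31, 121]);
translate([549, 1440, 166]) cube([1981, 31, 121]);
translate([495, 308, 166]) cube([31, 1109, 121]);
translate([2553, 308, 166]) cube([31, 1109, 121]);
translate([573, 254, 287]) cube([98, 1217, 23]);
translate([695, 254, 287]) cube([98, 1217, 23]);
translate([817, 254, 287]) cube([98, 1217, 23]);
translate([939, 254, 287]) cube([98, 1217, 23]);
translate([1061, 254, 287]) cube([98, 1217, 23]);
translate([1183, 254, 287]) cube([98, 1217, 23]);
translate([1305, 254, 287]) cube([98, 1217, 23]);
translate([1427, 254, 287]) cube([98, 1217, 23]);
translate([1549, 254, 287]) cube([98, 1217, 23]);
translate([1671, 254, 287]) cube([98, 1217, 23]);
translate([1793, 254, 287]) cube([98, 1217, 23]);
translate([1915, 254, 287]) cube([98, 1217, 23]);
translate([2037, 254, 287]) cube([98, 1217, 23]);
translate([2159, 254, 287]) cube([98, 1217, 23]);
translate([2281, 254, 287]) cube([98, 1217, 23]);
translate([2403, 254, 287]) cube([98, 1217, 23]);


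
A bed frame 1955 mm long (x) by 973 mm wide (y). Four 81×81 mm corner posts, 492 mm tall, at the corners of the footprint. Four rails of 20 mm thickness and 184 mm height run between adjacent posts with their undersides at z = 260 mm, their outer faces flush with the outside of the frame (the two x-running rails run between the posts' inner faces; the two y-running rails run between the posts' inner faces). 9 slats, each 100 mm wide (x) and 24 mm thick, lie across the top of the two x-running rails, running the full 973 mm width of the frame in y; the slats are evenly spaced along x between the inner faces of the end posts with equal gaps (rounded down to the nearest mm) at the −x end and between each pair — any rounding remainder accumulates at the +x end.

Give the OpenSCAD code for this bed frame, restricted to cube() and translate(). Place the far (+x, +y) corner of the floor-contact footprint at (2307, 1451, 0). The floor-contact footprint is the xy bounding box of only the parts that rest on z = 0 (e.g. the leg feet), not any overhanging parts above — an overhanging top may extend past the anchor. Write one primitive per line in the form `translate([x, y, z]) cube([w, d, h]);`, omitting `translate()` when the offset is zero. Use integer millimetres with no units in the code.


translate([352, 478, 0]) cube([81, 81, 492]);
translate([352, 1370, 0]) cube([81, 81, 492]);
translate([2226, 478, 0]) cube([81, 81, 492]);
translate([2226, 1370, 0]) cube([81, 81, 492]);
translate([433, 478, 260]) cube([1793, 20, 184]);
translate([433, 1431, 260]) cube([1793, 20, 184]);
translate([352, 559, 260]) cube([20, 811, 184]);
translate([2287, 559, 260]) cube([20, 811, 184]);
translate([522, 478, 444]) cube([100, 973, 24]);
translate([711, 478, 444]) cube([100, 973, 24]);
translate([900, 478, 444]) cube([100, 973, 24]);
translate([1089, 478, 444]) cube([100, 973, 24]);
translate([1278, 478, 444]) cube([100, 973, 24]);
translate([1467, 478, 444]) cube([100, 973, 24]);
translate([1656, 478, 444]) cube([100, 973, 24]);
translate([1845, 478, 444]) cube([100, 973, 24]);
translate([2034, 478, 444]) cube([100, 973, 24]);
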